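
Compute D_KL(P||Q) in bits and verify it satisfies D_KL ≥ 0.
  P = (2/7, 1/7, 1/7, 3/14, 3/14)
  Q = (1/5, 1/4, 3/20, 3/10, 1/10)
0.1532 bits

KL divergence satisfies the Gibbs inequality: D_KL(P||Q) ≥ 0 for all distributions P, Q.

D_KL(P||Q) = Σ p(x) log(p(x)/q(x))
Term by term:
  x=0: 2/7 × log_2[(2/7)/(1/5)] = 0.1470
  x=1: 1/7 × log_2[(1/7)/(1/4)] = -0.1153
  x=2: 1/7 × log_2[(1/7)/(3/20)] = -0.0101
  x=3: 3/14 × log_2[(3/14)/(3/10)] = -0.1040
  x=4: 3/14 × log_2[(3/14)/(1/10)] = 0.2356
D_KL(P||Q) = 0.1532 bits

D_KL(P||Q) = 0.1532 ≥ 0 ✓

This non-negativity is a fundamental property: relative entropy cannot be negative because it measures how different Q is from P.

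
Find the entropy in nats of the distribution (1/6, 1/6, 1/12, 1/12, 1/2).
1.3580 nats

Shannon entropy is H(X) = -Σ p(x) log p(x).

For P = (1/6, 1/6, 1/12, 1/12, 1/2):
H = -1/6 × log_e(1/6) -1/6 × log_e(1/6) -1/12 × log_e(1/12) -1/12 × log_e(1/12) -1/2 × log_e(1/2)
H = 1.3580 nats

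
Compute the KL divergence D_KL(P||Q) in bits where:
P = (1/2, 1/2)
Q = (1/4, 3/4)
0.2075 bits

KL divergence: D_KL(P||Q) = Σ p(x) log(p(x)/q(x))

Computing term by term:
  x=0: 1/2 × log_2[(1/2)/(1/4)] = 1/2 × 1.0000 = 0.5000
  x=1: 1/2 × log_2[(1/2)/(3/4)] = 1/2 × -0.5850 = -0.2925

D_KL(P||Q) = 0.2075 bits

Note: KL divergence is always non-negative and equals 0 iff P = Q.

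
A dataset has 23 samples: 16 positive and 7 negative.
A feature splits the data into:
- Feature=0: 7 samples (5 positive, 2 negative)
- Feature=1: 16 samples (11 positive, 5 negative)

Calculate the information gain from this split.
0.0005 bits

Information Gain = H(Y) - H(Y|Feature)

Before split:
P(positive) = 16/23 = 0.6957
H(Y) = 0.8865 bits

After split:
Feature=0: H = 0.8631 bits (weight = 7/23)
Feature=1: H = 0.8960 bits (weight = 16/23)
H(Y|Feature) = (7/23)×0.8631 + (16/23)×0.8960 = 0.8860 bits

Information Gain = 0.8865 - 0.8860 = 0.0005 bits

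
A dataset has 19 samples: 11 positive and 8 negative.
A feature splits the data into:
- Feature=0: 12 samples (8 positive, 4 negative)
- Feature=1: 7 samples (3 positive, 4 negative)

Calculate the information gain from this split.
0.0390 bits

Information Gain = H(Y) - H(Y|Feature)

Before split:
P(positive) = 11/19 = 0.5789
H(Y) = 0.9819 bits

After split:
Feature=0: H = 0.9183 bits (weight = 12/19)
Feature=1: H = 0.9852 bits (weight = 7/19)
H(Y|Feature) = (12/19)×0.9183 + (7/19)×0.9852 = 0.9430 bits

Information Gain = 0.9819 - 0.9430 = 0.0390 bits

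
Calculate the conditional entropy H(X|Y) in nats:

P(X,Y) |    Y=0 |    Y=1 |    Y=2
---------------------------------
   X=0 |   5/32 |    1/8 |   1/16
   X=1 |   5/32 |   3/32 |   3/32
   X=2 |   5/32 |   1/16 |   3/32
1.0839 nats

Using the chain rule: H(X|Y) = H(X,Y) - H(Y)

First, compute H(X,Y) = 2.1424 nats

Marginal P(Y) = (15/32, 9/32, 1/4)
H(Y) = 1.0585 nats

H(X|Y) = H(X,Y) - H(Y) = 2.1424 - 1.0585 = 1.0839 nats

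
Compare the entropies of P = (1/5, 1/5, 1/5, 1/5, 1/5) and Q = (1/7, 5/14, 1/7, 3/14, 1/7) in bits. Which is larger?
P

Computing entropies in bits:
H(P) = 2.3219
H(Q) = 2.2099

Distribution P has higher entropy.

Intuition: The distribution closer to uniform (more spread out) has higher entropy.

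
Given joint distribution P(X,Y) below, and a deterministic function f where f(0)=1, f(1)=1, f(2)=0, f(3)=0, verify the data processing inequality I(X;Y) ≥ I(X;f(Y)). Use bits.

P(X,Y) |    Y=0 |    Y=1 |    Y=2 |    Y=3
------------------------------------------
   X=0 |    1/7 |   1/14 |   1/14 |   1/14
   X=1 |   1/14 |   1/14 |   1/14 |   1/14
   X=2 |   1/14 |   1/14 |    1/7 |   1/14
I(X;Y) = 0.0410, I(X;f(Y)) = 0.0207, inequality holds: 0.0410 ≥ 0.0207

Data Processing Inequality: For any Markov chain X → Y → Z, we have I(X;Y) ≥ I(X;Z).

Here Z = f(Y) is a deterministic function of Y, forming X → Y → Z.

Original I(X;Y) = 0.0410 bits

After applying f:
P(X,Z) where Z=f(Y):
- P(X,Z=0) = P(X,Y=2) + P(X,Y=3)
- P(X,Z=1) = P(X,Y=0) + P(X,Y=1)

I(X;Z) = I(X;f(Y)) = 0.0207 bits

Verification: 0.0410 ≥ 0.0207 ✓

Information cannot be created by processing; the function f can only lose information about X.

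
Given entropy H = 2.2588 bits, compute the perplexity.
4.7859

Perplexity is 2^H (or exp(H) for natural log).

H = 2.2588 bits
Perplexity = 2^2.2588 = 4.7859

Interpretation: The model's uncertainty is equivalent to choosing uniformly among 4.8 options.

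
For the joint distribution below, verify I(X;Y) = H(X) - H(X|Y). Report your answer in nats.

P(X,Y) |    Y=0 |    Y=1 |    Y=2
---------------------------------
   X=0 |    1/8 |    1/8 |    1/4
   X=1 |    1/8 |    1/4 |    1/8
I(X;Y) = 0.0425 nats

Mutual information has multiple equivalent forms:
- I(X;Y) = H(X) - H(X|Y)
- I(X;Y) = H(Y) - H(Y|X)
- I(X;Y) = H(X) + H(Y) - H(X,Y)

Computing all quantities:
H(X) = 0.6931, H(Y) = 1.0822, H(X,Y) = 1.7329
H(X|Y) = 0.6507, H(Y|X) = 1.0397

Verification:
H(X) - H(X|Y) = 0.6931 - 0.6507 = 0.0425
H(Y) - H(Y|X) = 1.0822 - 1.0397 = 0.0425
H(X) + H(Y) - H(X,Y) = 0.6931 + 1.0822 - 1.7329 = 0.0425

All forms give I(X;Y) = 0.0425 nats. ✓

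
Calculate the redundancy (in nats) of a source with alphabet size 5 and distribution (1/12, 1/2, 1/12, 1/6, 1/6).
0.2515 nats

Redundancy measures how far a source is from maximum entropy:
R = H_max - H(X)

Maximum entropy for 5 symbols: H_max = log_e(5) = 1.6094 nats
Actual entropy: H(X) = 1.3580 nats
Redundancy: R = 1.6094 - 1.3580 = 0.2515 nats

This redundancy represents potential for compression: the source could be compressed by 0.2515 nats per symbol.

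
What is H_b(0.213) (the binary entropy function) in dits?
0.2249 dits

The binary entropy function is:
H(p) = -p log(p) - (1-p) log(1-p)

H(0.213) = -0.213 × log_10(0.213) - 0.787 × log_10(0.787)
H(0.213) = 0.2249 dits

Note: Binary entropy is maximized at p=0.5 (H=1 bit) and minimized at p=0 or p=1 (H=0).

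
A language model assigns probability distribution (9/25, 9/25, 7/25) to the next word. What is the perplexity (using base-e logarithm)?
2.9803

Perplexity is e^H (or exp(H) for natural log).

First, H = -Σ p log p = 1.0920 nats
Perplexity = e^1.0920 = 2.9803

Interpretation: The model's uncertainty is equivalent to choosing uniformly among 3.0 options.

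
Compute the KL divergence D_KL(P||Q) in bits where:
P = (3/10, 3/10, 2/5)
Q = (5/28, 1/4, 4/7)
0.0976 bits

KL divergence: D_KL(P||Q) = Σ p(x) log(p(x)/q(x))

Computing term by term:
  x=0: 3/10 × log_2[(3/10)/(5/28)] = 3/10 × 0.7485 = 0.2245
  x=1: 3/10 × log_2[(3/10)/(1/4)] = 3/10 × 0.2630 = 0.0789
  x=2: 2/5 × log_2[(2/5)/(4/7)] = 2/5 × -0.5146 = -0.2058

D_KL(P||Q) = 0.0976 bits

Note: KL divergence is always non-negative and equals 0 iff P = Q.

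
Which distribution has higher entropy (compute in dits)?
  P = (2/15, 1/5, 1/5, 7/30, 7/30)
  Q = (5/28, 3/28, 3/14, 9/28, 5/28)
P

Computing entropies in dits:
H(P) = 0.6912
H(Q) = 0.6729

Distribution P has higher entropy.

Intuition: The distribution closer to uniform (more spread out) has higher entropy.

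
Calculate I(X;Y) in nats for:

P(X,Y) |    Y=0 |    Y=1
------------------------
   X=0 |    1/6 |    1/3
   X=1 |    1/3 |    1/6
0.0566 nats

Mutual information: I(X;Y) = H(X) + H(Y) - H(X,Y)

Marginals:
P(X) = (1/2, 1/2), H(X) = 0.6931 nats
P(Y) = (1/2, 1/2), H(Y) = 0.6931 nats

Joint entropy: H(X,Y) = 1.3297 nats

I(X;Y) = 0.6931 + 0.6931 - 1.3297 = 0.0566 nats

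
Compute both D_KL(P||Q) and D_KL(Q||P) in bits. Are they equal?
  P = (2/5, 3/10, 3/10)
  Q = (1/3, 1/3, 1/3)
D_KL(P||Q) = 0.0140, D_KL(Q||P) = 0.0137

KL divergence is not symmetric: D_KL(P||Q) ≠ D_KL(Q||P) in general.

D_KL(P||Q) = 0.0140 bits
D_KL(Q||P) = 0.0137 bits

No, they are not equal!

This asymmetry is why KL divergence is not a true distance metric.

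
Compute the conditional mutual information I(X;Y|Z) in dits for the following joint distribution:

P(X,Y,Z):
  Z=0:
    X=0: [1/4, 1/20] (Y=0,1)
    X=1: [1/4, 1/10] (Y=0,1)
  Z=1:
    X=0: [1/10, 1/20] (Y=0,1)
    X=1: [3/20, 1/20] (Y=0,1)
0.0035 dits

Conditional mutual information: I(X;Y|Z) = H(X|Z) + H(Y|Z) - H(X,Y|Z)

H(Z) = 0.2812
H(X,Z) = 0.5798 → H(X|Z) = 0.2986
H(Y,Z) = 0.5246 → H(Y|Z) = 0.2434
H(X,Y,Z) = 0.8198 → H(X,Y|Z) = 0.5386

I(X;Y|Z) = 0.2986 + 0.2434 - 0.5386 = 0.0035 dits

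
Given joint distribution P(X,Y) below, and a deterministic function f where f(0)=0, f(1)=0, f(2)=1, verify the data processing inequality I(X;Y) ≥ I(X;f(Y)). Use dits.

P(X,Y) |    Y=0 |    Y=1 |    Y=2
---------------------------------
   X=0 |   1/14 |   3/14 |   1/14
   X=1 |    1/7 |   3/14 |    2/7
I(X;Y) = 0.0172, I(X;f(Y)) = 0.0136, inequality holds: 0.0172 ≥ 0.0136

Data Processing Inequality: For any Markov chain X → Y → Z, we have I(X;Y) ≥ I(X;Z).

Here Z = f(Y) is a deterministic function of Y, forming X → Y → Z.

Original I(X;Y) = 0.0172 dits

After applying f:
P(X,Z) where Z=f(Y):
- P(X,Z=0) = P(X,Y=0) + P(X,Y=1)
- P(X,Z=1) = P(X,Y=2)

I(X;Z) = I(X;f(Y)) = 0.0136 dits

Verification: 0.0172 ≥ 0.0136 ✓

Information cannot be created by processing; the function f can only lose information about X.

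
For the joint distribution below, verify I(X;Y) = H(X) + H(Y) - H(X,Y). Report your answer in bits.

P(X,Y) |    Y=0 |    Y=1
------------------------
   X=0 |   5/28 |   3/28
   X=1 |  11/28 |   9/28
I(X;Y) = 0.0034 bits

Mutual information has multiple equivalent forms:
- I(X;Y) = H(X) - H(X|Y)
- I(X;Y) = H(Y) - H(Y|X)
- I(X;Y) = H(X) + H(Y) - H(X,Y)

Computing all quantities:
H(X) = 0.8631, H(Y) = 0.9852, H(X,Y) = 1.8449
H(X|Y) = 0.8597, H(Y|X) = 0.9818

Verification:
H(X) - H(X|Y) = 0.8631 - 0.8597 = 0.0034
H(Y) - H(Y|X) = 0.9852 - 0.9818 = 0.0034
H(X) + H(Y) - H(X,Y) = 0.8631 + 0.9852 - 1.8449 = 0.0034

All forms give I(X;Y) = 0.0034 bits. ✓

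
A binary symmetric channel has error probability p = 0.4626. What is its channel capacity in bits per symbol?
0.0040 bits

For a binary symmetric channel (BSC) with error probability p:
Capacity C = 1 - H(p) bits per symbol

where H(p) = -p log₂(p) - (1-p) log₂(1-p) is the binary entropy function.

H(0.4626) = 0.9960 bits
C = 1 - 0.9960 = 0.0040 bits per symbol

This means we can reliably transmit up to 0.0040 bits of information per channel use.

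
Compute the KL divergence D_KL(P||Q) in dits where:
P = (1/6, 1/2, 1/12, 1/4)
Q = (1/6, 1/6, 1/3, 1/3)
0.1572 dits

KL divergence: D_KL(P||Q) = Σ p(x) log(p(x)/q(x))

Computing term by term:
  x=0: 1/6 × log_10[(1/6)/(1/6)] = 1/6 × 0.0000 = 0.0000
  x=1: 1/2 × log_10[(1/2)/(1/6)] = 1/2 × 0.4771 = 0.2386
  x=2: 1/12 × log_10[(1/12)/(1/3)] = 1/12 × -0.6021 = -0.0502
  x=3: 1/4 × log_10[(1/4)/(1/3)] = 1/4 × -0.1249 = -0.0312

D_KL(P||Q) = 0.1572 dits

Note: KL divergence is always non-negative and equals 0 iff P = Q.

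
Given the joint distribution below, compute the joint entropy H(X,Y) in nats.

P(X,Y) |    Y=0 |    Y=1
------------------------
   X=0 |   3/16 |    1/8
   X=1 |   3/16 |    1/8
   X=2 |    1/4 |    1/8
1.7541 nats

Joint entropy is H(X,Y) = -Σ_{x,y} p(x,y) log p(x,y).

Summing over all non-zero entries:
H(X,Y) = -[3/16·log_e(3/16) + 1/8·log_e(1/8) + 3/16·log_e(3/16) + 1/8·log_e(1/8) + 1/4·log_e(1/4) + 1/8·log_e(1/8)]
H(X,Y) = 1.7541 nats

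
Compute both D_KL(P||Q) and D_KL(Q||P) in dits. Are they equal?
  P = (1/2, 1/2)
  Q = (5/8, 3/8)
D_KL(P||Q) = 0.0140, D_KL(Q||P) = 0.0137

KL divergence is not symmetric: D_KL(P||Q) ≠ D_KL(Q||P) in general.

D_KL(P||Q) = 0.0140 dits
D_KL(Q||P) = 0.0137 dits

No, they are not equal!

This asymmetry is why KL divergence is not a true distance metric.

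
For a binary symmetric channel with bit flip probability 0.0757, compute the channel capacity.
0.6132 bits

For a binary symmetric channel (BSC) with error probability p:
Capacity C = 1 - H(p) bits per symbol

where H(p) = -p log₂(p) - (1-p) log₂(1-p) is the binary entropy function.

H(0.0757) = 0.3868 bits
C = 1 - 0.3868 = 0.6132 bits per symbol

This means we can reliably transmit up to 0.6132 bits of information per channel use.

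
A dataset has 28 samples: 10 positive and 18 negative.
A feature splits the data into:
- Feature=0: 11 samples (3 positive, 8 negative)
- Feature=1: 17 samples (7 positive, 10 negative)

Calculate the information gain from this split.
0.0148 bits

Information Gain = H(Y) - H(Y|Feature)

Before split:
P(positive) = 10/28 = 0.3571
H(Y) = 0.9403 bits

After split:
Feature=0: H = 0.8454 bits (weight = 11/28)
Feature=1: H = 0.9774 bits (weight = 17/28)
H(Y|Feature) = (11/28)×0.8454 + (17/28)×0.9774 = 0.9255 bits

Information Gain = 0.9403 - 0.9255 = 0.0148 bits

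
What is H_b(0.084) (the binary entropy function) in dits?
0.1253 dits

The binary entropy function is:
H(p) = -p log(p) - (1-p) log(1-p)

H(0.084) = -0.084 × log_10(0.084) - 0.916 × log_10(0.916)
H(0.084) = 0.1253 dits

Note: Binary entropy is maximized at p=0.5 (H=1 bit) and minimized at p=0 or p=1 (H=0).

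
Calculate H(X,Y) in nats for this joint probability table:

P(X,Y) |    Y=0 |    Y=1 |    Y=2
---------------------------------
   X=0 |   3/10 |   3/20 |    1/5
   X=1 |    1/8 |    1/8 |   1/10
1.7178 nats

Joint entropy is H(X,Y) = -Σ_{x,y} p(x,y) log p(x,y).

Summing over all non-zero entries:
H(X,Y) = -[3/10·log_e(3/10) + 3/20·log_e(3/20) + 1/5·log_e(1/5) + 1/8·log_e(1/8) + 1/8·log_e(1/8) + 1/10·log_e(1/10)]
H(X,Y) = 1.7178 nats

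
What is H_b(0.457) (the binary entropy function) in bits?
0.9947 bits

The binary entropy function is:
H(p) = -p log(p) - (1-p) log(1-p)

H(0.457) = -0.457 × log_2(0.457) - 0.543 × log_2(0.543)
H(0.457) = 0.9947 bits

Note: Binary entropy is maximized at p=0.5 (H=1 bit) and minimized at p=0 or p=1 (H=0).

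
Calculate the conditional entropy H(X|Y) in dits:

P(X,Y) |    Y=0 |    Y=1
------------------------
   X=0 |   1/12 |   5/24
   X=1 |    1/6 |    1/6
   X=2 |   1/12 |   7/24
0.4608 dits

Using the chain rule: H(X|Y) = H(X,Y) - H(Y)

First, compute H(X,Y) = 0.7372 dits

Marginal P(Y) = (1/3, 2/3)
H(Y) = 0.2764 dits

H(X|Y) = H(X,Y) - H(Y) = 0.7372 - 0.2764 = 0.4608 dits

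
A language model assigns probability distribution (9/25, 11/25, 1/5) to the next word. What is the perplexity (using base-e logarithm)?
2.8603

Perplexity is e^H (or exp(H) for natural log).

First, H = -Σ p log p = 1.0509 nats
Perplexity = e^1.0509 = 2.8603

Interpretation: The model's uncertainty is equivalent to choosing uniformly among 2.9 options.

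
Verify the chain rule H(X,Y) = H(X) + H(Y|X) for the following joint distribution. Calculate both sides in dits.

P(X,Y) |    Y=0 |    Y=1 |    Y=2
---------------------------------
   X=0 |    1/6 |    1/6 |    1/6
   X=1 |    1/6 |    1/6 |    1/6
H(X,Y) = 0.7782, H(X) = 0.3010, H(Y|X) = 0.4771 (all in dits)

Chain rule: H(X,Y) = H(X) + H(Y|X)

Left side — joint entropy directly:
H(X,Y) = -Σ p(x,y) log p(x,y) = 0.7782 dits

Right side — compute H(Y|X) from the conditional distributions:
P(X) = (1/2, 1/2), so H(X) = 0.3010 dits
H(Y|X) = Σ_x P(X=x) · H(Y|X=x):
  P(Y|X=0) = (1/3, 1/3, 1/3), H(Y|X=0) = 0.4771, weight P(X=0) = 1/2
  P(Y|X=1) = (1/3, 1/3, 1/3), H(Y|X=1) = 0.4771, weight P(X=1) = 1/2
H(Y|X) = 0.4771 dits

H(X) + H(Y|X) = 0.3010 + 0.4771 = 0.7782 dits

Both sides equal 0.7782 dits. ✓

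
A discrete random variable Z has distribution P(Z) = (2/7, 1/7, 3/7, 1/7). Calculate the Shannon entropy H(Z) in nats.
1.2770 nats

Shannon entropy is H(X) = -Σ p(x) log p(x).

For P = (2/7, 1/7, 3/7, 1/7):
H = -2/7 × log_e(2/7) -1/7 × log_e(1/7) -3/7 × log_e(3/7) -1/7 × log_e(1/7)
H = 1.2770 nats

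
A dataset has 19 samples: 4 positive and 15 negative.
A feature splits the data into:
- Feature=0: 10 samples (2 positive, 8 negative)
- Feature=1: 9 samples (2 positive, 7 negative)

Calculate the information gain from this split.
0.0005 bits

Information Gain = H(Y) - H(Y|Feature)

Before split:
P(positive) = 4/19 = 0.2105
H(Y) = 0.7425 bits

After split:
Feature=0: H = 0.7219 bits (weight = 10/19)
Feature=1: H = 0.7642 bits (weight = 9/19)
H(Y|Feature) = (10/19)×0.7219 + (9/19)×0.7642 = 0.7420 bits

Information Gain = 0.7425 - 0.7420 = 0.0005 bits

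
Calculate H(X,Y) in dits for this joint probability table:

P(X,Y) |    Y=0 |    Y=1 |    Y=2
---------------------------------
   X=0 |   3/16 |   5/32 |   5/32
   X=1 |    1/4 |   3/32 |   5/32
0.7611 dits

Joint entropy is H(X,Y) = -Σ_{x,y} p(x,y) log p(x,y).

Summing over all non-zero entries:
H(X,Y) = -[3/16·log_10(3/16) + 5/32·log_10(5/32) + 5/32·log_10(5/32) + 1/4·log_10(1/4) + 3/32·log_10(3/32) + 5/32·log_10(5/32)]
H(X,Y) = 0.7611 dits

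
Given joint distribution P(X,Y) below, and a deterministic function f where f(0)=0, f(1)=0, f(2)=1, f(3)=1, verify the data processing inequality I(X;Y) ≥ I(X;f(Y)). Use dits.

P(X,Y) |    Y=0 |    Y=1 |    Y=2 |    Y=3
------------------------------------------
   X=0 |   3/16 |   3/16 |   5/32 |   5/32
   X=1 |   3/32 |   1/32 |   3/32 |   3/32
I(X;Y) = 0.0094, I(X;f(Y)) = 0.0040, inequality holds: 0.0094 ≥ 0.0040

Data Processing Inequality: For any Markov chain X → Y → Z, we have I(X;Y) ≥ I(X;Z).

Here Z = f(Y) is a deterministic function of Y, forming X → Y → Z.

Original I(X;Y) = 0.0094 dits

After applying f:
P(X,Z) where Z=f(Y):
- P(X,Z=0) = P(X,Y=0) + P(X,Y=1)
- P(X,Z=1) = P(X,Y=2) + P(X,Y=3)

I(X;Z) = I(X;f(Y)) = 0.0040 dits

Verification: 0.0094 ≥ 0.0040 ✓

Information cannot be created by processing; the function f can only lose information about X.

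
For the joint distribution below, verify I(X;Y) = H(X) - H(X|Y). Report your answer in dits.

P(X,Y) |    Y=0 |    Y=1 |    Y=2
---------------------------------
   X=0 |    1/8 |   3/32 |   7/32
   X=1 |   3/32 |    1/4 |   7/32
I(X;Y) = 0.0136 dits

Mutual information has multiple equivalent forms:
- I(X;Y) = H(X) - H(X|Y)
- I(X;Y) = H(Y) - H(Y|X)
- I(X;Y) = H(X) + H(Y) - H(X,Y)

Computing all quantities:
H(X) = 0.2976, H(Y) = 0.4609, H(X,Y) = 0.7449
H(X|Y) = 0.2841, H(Y|X) = 0.4473

Verification:
H(X) - H(X|Y) = 0.2976 - 0.2841 = 0.0136
H(Y) - H(Y|X) = 0.4609 - 0.4473 = 0.0136
H(X) + H(Y) - H(X,Y) = 0.2976 + 0.4609 - 0.7449 = 0.0136

All forms give I(X;Y) = 0.0136 dits. ✓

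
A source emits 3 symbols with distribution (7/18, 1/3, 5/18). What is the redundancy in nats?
0.0093 nats

Redundancy measures how far a source is from maximum entropy:
R = H_max - H(X)

Maximum entropy for 3 symbols: H_max = log_e(3) = 1.0986 nats
Actual entropy: H(X) = 1.0893 nats
Redundancy: R = 1.0986 - 1.0893 = 0.0093 nats

This redundancy represents potential for compression: the source could be compressed by 0.0093 nats per symbol.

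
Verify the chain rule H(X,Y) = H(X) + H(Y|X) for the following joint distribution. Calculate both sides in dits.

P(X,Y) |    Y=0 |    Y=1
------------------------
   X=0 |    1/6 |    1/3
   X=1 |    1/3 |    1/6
H(X,Y) = 0.5775, H(X) = 0.3010, H(Y|X) = 0.2764 (all in dits)

Chain rule: H(X,Y) = H(X) + H(Y|X)

Left side — joint entropy directly:
H(X,Y) = -Σ p(x,y) log p(x,y) = 0.5775 dits

Right side — compute H(Y|X) from the conditional distributions:
P(X) = (1/2, 1/2), so H(X) = 0.3010 dits
H(Y|X) = Σ_x P(X=x) · H(Y|X=x):
  P(Y|X=0) = (1/3, 2/3), H(Y|X=0) = 0.2764, weight P(X=0) = 1/2
  P(Y|X=1) = (2/3, 1/3), H(Y|X=1) = 0.2764, weight P(X=1) = 1/2
H(Y|X) = 0.2764 dits

H(X) + H(Y|X) = 0.3010 + 0.2764 = 0.5775 dits

Both sides equal 0.5775 dits. ✓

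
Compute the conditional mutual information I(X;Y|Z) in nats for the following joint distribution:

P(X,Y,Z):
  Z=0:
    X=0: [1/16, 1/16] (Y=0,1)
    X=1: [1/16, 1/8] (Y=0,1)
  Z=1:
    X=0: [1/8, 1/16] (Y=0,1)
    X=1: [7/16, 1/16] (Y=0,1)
0.0226 nats

Conditional mutual information: I(X;Y|Z) = H(X|Z) + H(Y|Z) - H(X,Y|Z)

H(Z) = 0.6211
H(X,Z) = 1.2342 → H(X|Z) = 0.6132
H(Y,Z) = 1.1574 → H(Y|Z) = 0.5363
H(X,Y,Z) = 1.7480 → H(X,Y|Z) = 1.1269

I(X;Y|Z) = 0.6132 + 0.5363 - 1.1269 = 0.0226 nats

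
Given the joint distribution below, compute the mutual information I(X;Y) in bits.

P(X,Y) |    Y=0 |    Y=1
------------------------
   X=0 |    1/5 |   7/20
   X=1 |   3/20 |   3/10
0.0007 bits

Mutual information: I(X;Y) = H(X) + H(Y) - H(X,Y)

Marginals:
P(X) = (11/20, 9/20), H(X) = 0.9928 bits
P(Y) = (7/20, 13/20), H(Y) = 0.9341 bits

Joint entropy: H(X,Y) = 1.9261 bits

I(X;Y) = 0.9928 + 0.9341 - 1.9261 = 0.0007 bits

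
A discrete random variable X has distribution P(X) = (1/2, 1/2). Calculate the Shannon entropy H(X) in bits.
1.0000 bits

Shannon entropy is H(X) = -Σ p(x) log p(x).

For P = (1/2, 1/2):
H = -1/2 × log_2(1/2) -1/2 × log_2(1/2)
H = 1.0000 bits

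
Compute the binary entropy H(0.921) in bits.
0.3986 bits

The binary entropy function is:
H(p) = -p log(p) - (1-p) log(1-p)

H(0.921) = -0.921 × log_2(0.921) - 0.079 × log_2(0.079)
H(0.921) = 0.3986 bits

Note: Binary entropy is maximized at p=0.5 (H=1 bit) and minimized at p=0 or p=1 (H=0).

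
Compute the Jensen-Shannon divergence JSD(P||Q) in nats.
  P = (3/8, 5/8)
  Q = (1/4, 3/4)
0.0091 nats

Jensen-Shannon divergence is:
JSD(P||Q) = 0.5 × D_KL(P||M) + 0.5 × D_KL(Q||M)
where M = 0.5 × (P + Q) is the mixture distribution.

M = 0.5 × (3/8, 5/8) + 0.5 × (1/4, 3/4) = (5/16, 11/16)

D_KL(P||M) = 0.0088 nats
D_KL(Q||M) = 0.0095 nats

JSD(P||Q) = 0.5 × 0.0088 + 0.5 × 0.0095 = 0.0091 nats

Unlike KL divergence, JSD is symmetric and bounded: 0 ≤ JSD ≤ log(2).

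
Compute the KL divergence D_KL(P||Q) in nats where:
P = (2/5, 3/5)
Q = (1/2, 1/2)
0.0201 nats

KL divergence: D_KL(P||Q) = Σ p(x) log(p(x)/q(x))

Computing term by term:
  x=0: 2/5 × log_e[(2/5)/(1/2)] = 2/5 × -0.2231 = -0.0893
  x=1: 3/5 × log_e[(3/5)/(1/2)] = 3/5 × 0.1823 = 0.1094

D_KL(P||Q) = 0.0201 nats

Note: KL divergence is always non-negative and equals 0 iff P = Q.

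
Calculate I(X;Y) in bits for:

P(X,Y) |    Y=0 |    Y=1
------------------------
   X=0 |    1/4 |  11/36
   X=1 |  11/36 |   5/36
0.0413 bits

Mutual information: I(X;Y) = H(X) + H(Y) - H(X,Y)

Marginals:
P(X) = (5/9, 4/9), H(X) = 0.9911 bits
P(Y) = (5/9, 4/9), H(Y) = 0.9911 bits

Joint entropy: H(X,Y) = 1.9409 bits

I(X;Y) = 0.9911 + 0.9911 - 1.9409 = 0.0413 bits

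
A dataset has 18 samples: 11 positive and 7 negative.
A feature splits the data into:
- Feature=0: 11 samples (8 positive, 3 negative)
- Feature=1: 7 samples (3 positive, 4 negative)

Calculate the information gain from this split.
0.0643 bits

Information Gain = H(Y) - H(Y|Feature)

Before split:
P(positive) = 11/18 = 0.6111
H(Y) = 0.9641 bits

After split:
Feature=0: H = 0.8454 bits (weight = 11/18)
Feature=1: H = 0.9852 bits (weight = 7/18)
H(Y|Feature) = (11/18)×0.8454 + (7/18)×0.9852 = 0.8997 bits

Information Gain = 0.9641 - 0.8997 = 0.0643 bits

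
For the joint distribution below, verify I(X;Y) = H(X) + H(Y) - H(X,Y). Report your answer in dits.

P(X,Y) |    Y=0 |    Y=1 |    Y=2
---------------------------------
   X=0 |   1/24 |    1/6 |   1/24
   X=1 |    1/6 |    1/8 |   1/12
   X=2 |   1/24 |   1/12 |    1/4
I(X;Y) = 0.0648 dits

Mutual information has multiple equivalent forms:
- I(X;Y) = H(X) - H(X|Y)
- I(X;Y) = H(Y) - H(Y|X)
- I(X;Y) = H(X) + H(Y) - H(X,Y)

Computing all quantities:
H(X) = 0.4700, H(Y) = 0.4700, H(X,Y) = 0.8752
H(X|Y) = 0.4052, H(Y|X) = 0.4052

Verification:
H(X) - H(X|Y) = 0.4700 - 0.4052 = 0.0648
H(Y) - H(Y|X) = 0.4700 - 0.4052 = 0.0648
H(X) + H(Y) - H(X,Y) = 0.4700 + 0.4700 - 0.8752 = 0.0648

All forms give I(X;Y) = 0.0648 dits. ✓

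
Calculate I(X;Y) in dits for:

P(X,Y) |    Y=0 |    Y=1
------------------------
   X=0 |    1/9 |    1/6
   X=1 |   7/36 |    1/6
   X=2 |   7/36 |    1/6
0.0034 dits

Mutual information: I(X;Y) = H(X) + H(Y) - H(X,Y)

Marginals:
P(X) = (5/18, 13/36, 13/36), H(X) = 0.4740 dits
P(Y) = (1/2, 1/2), H(Y) = 0.3010 dits

Joint entropy: H(X,Y) = 0.7717 dits

I(X;Y) = 0.4740 + 0.3010 - 0.7717 = 0.0034 dits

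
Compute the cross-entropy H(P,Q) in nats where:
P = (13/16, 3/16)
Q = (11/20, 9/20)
0.6355 nats

Cross-entropy: H(P,Q) = -Σ p(x) log q(x)

Alternatively: H(P,Q) = H(P) + D_KL(P||Q)
H(P) = 0.4826 nats
D_KL(P||Q) = 0.1529 nats

H(P,Q) = 0.4826 + 0.1529 = 0.6355 nats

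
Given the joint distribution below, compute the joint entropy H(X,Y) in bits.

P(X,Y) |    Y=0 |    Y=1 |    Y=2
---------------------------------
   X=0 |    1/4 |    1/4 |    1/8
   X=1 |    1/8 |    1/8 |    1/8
2.5000 bits

Joint entropy is H(X,Y) = -Σ_{x,y} p(x,y) log p(x,y).

Summing over all non-zero entries:
H(X,Y) = -[1/4·log_2(1/4) + 1/4·log_2(1/4) + 1/8·log_2(1/8) + 1/8·log_2(1/8) + 1/8·log_2(1/8) + 1/8·log_2(1/8)]
H(X,Y) = 2.5000 bits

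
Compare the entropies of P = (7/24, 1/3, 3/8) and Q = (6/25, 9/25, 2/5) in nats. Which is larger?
P

Computing entropies in nats:
H(P) = 1.0934
H(Q) = 1.0768

Distribution P has higher entropy.

Intuition: The distribution closer to uniform (more spread out) has higher entropy.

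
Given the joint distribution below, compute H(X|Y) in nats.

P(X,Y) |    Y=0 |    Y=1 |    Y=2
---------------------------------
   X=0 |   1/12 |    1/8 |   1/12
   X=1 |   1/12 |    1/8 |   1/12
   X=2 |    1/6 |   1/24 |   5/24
1.0126 nats

Using the chain rule: H(X|Y) = H(X,Y) - H(Y)

First, compute H(X,Y) = 2.1060 nats

Marginal P(Y) = (1/3, 7/24, 3/8)
H(Y) = 1.0934 nats

H(X|Y) = H(X,Y) - H(Y) = 2.1060 - 1.0934 = 1.0126 nats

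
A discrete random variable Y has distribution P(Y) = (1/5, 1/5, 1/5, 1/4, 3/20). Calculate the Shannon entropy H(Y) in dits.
0.6935 dits

Shannon entropy is H(X) = -Σ p(x) log p(x).

For P = (1/5, 1/5, 1/5, 1/4, 3/20):
H = -1/5 × log_10(1/5) -1/5 × log_10(1/5) -1/5 × log_10(1/5) -1/4 × log_10(1/4) -3/20 × log_10(3/20)
H = 0.6935 dits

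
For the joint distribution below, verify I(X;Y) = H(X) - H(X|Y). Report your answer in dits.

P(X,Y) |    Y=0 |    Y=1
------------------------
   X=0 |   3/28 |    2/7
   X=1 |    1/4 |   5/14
I(X;Y) = 0.0044 dits

Mutual information has multiple equivalent forms:
- I(X;Y) = H(X) - H(X|Y)
- I(X;Y) = H(Y) - H(Y|X)
- I(X;Y) = H(X) + H(Y) - H(X,Y)

Computing all quantities:
H(X) = 0.2910, H(Y) = 0.2831, H(X,Y) = 0.5696
H(X|Y) = 0.2865, H(Y|X) = 0.2786

Verification:
H(X) - H(X|Y) = 0.2910 - 0.2865 = 0.0044
H(Y) - H(Y|X) = 0.2831 - 0.2786 = 0.0044
H(X) + H(Y) - H(X,Y) = 0.2910 + 0.2831 - 0.5696 = 0.0044

All forms give I(X;Y) = 0.0044 dits. ✓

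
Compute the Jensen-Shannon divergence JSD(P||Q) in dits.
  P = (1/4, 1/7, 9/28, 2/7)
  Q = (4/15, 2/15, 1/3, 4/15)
0.0002 dits

Jensen-Shannon divergence is:
JSD(P||Q) = 0.5 × D_KL(P||M) + 0.5 × D_KL(Q||M)
where M = 0.5 × (P + Q) is the mixture distribution.

M = 0.5 × (1/4, 1/7, 9/28, 2/7) + 0.5 × (4/15, 2/15, 1/3, 4/15) = (0.258333, 0.138095, 0.327381, 0.27619)

D_KL(P||M) = 0.0002 dits
D_KL(Q||M) = 0.0002 dits

JSD(P||Q) = 0.5 × 0.0002 + 0.5 × 0.0002 = 0.0002 dits

Unlike KL divergence, JSD is symmetric and bounded: 0 ≤ JSD ≤ log(2).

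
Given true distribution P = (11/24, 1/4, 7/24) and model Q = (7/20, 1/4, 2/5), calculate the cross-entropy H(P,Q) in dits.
0.4755 dits

Cross-entropy: H(P,Q) = -Σ p(x) log q(x)

Alternatively: H(P,Q) = H(P) + D_KL(P||Q)
H(P) = 0.4619 dits
D_KL(P||Q) = 0.0137 dits

H(P,Q) = 0.4619 + 0.0137 = 0.4755 dits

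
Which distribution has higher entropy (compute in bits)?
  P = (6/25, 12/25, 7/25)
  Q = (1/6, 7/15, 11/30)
P

Computing entropies in bits:
H(P) = 1.5166
H(Q) = 1.4747

Distribution P has higher entropy.

Intuition: The distribution closer to uniform (more spread out) has higher entropy.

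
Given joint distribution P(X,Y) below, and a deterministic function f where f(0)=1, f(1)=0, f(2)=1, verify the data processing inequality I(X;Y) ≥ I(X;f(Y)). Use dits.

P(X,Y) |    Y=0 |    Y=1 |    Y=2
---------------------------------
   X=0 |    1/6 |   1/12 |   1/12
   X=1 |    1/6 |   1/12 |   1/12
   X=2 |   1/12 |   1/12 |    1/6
I(X;Y) = 0.0164, I(X;f(Y)) = 0.0000, inequality holds: 0.0164 ≥ 0.0000

Data Processing Inequality: For any Markov chain X → Y → Z, we have I(X;Y) ≥ I(X;Z).

Here Z = f(Y) is a deterministic function of Y, forming X → Y → Z.

Original I(X;Y) = 0.0164 dits

After applying f:
P(X,Z) where Z=f(Y):
- P(X,Z=0) = P(X,Y=1)
- P(X,Z=1) = P(X,Y=0) + P(X,Y=2)

I(X;Z) = I(X;f(Y)) = 0.0000 dits

Verification: 0.0164 ≥ 0.0000 ✓

Information cannot be created by processing; the function f can only lose information about X.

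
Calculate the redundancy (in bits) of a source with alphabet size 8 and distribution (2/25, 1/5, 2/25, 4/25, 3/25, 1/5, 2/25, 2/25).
0.1151 bits

Redundancy measures how far a source is from maximum entropy:
R = H_max - H(X)

Maximum entropy for 8 symbols: H_max = log_2(8) = 3.0000 bits
Actual entropy: H(X) = 2.8849 bits
Redundancy: R = 3.0000 - 2.8849 = 0.1151 bits

This redundancy represents potential for compression: the source could be compressed by 0.1151 bits per symbol.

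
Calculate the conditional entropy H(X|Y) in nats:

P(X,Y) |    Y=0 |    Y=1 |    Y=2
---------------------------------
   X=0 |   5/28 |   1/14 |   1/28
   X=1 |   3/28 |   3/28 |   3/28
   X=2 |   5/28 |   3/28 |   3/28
1.0586 nats

Using the chain rule: H(X|Y) = H(X,Y) - H(Y)

First, compute H(X,Y) = 2.1194 nats

Marginal P(Y) = (13/28, 2/7, 1/4)
H(Y) = 1.0607 nats

H(X|Y) = H(X,Y) - H(Y) = 2.1194 - 1.0607 = 1.0586 nats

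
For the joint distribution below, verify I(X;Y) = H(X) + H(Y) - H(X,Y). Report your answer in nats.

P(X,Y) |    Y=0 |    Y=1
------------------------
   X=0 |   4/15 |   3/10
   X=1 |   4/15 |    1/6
I(X;Y) = 0.0104 nats

Mutual information has multiple equivalent forms:
- I(X;Y) = H(X) - H(X|Y)
- I(X;Y) = H(Y) - H(Y|X)
- I(X;Y) = H(X) + H(Y) - H(X,Y)

Computing all quantities:
H(X) = 0.6842, H(Y) = 0.6909, H(X,Y) = 1.3648
H(X|Y) = 0.6738, H(Y|X) = 0.6805

Verification:
H(X) - H(X|Y) = 0.6842 - 0.6738 = 0.0104
H(Y) - H(Y|X) = 0.6909 - 0.6805 = 0.0104
H(X) + H(Y) - H(X,Y) = 0.6842 + 0.6909 - 1.3648 = 0.0104

All forms give I(X;Y) = 0.0104 nats. ✓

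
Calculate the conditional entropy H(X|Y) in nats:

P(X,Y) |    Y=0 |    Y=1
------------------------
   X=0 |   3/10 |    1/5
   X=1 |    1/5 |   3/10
0.6730 nats

Using the chain rule: H(X|Y) = H(X,Y) - H(Y)

First, compute H(X,Y) = 1.3662 nats

Marginal P(Y) = (1/2, 1/2)
H(Y) = 0.6931 nats

H(X|Y) = H(X,Y) - H(Y) = 1.3662 - 0.6931 = 0.6730 nats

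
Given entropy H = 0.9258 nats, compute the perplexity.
2.5239

Perplexity is e^H (or exp(H) for natural log).

H = 0.9258 nats
Perplexity = e^0.9258 = 2.5239

Interpretation: The model's uncertainty is equivalent to choosing uniformly among 2.5 options.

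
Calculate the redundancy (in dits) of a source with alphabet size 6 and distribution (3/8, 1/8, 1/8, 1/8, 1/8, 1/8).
0.0540 dits

Redundancy measures how far a source is from maximum entropy:
R = H_max - H(X)

Maximum entropy for 6 symbols: H_max = log_10(6) = 0.7782 dits
Actual entropy: H(X) = 0.7242 dits
Redundancy: R = 0.7782 - 0.7242 = 0.0540 dits

This redundancy represents potential for compression: the source could be compressed by 0.0540 dits per symbol.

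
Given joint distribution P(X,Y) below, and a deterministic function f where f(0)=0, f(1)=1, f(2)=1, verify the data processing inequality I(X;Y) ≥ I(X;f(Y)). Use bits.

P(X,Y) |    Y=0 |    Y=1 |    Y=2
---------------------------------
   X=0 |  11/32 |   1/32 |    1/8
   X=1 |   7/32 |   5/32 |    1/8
I(X;Y) = 0.0858, I(X;f(Y)) = 0.0463, inequality holds: 0.0858 ≥ 0.0463

Data Processing Inequality: For any Markov chain X → Y → Z, we have I(X;Y) ≥ I(X;Z).

Here Z = f(Y) is a deterministic function of Y, forming X → Y → Z.

Original I(X;Y) = 0.0858 bits

After applying f:
P(X,Z) where Z=f(Y):
- P(X,Z=0) = P(X,Y=0)
- P(X,Z=1) = P(X,Y=1) + P(X,Y=2)

I(X;Z) = I(X;f(Y)) = 0.0463 bits

Verification: 0.0858 ≥ 0.0463 ✓

Information cannot be created by processing; the function f can only lose information about X.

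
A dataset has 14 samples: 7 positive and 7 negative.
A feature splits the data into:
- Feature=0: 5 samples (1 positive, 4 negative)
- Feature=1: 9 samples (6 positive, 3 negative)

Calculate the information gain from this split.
0.1518 bits

Information Gain = H(Y) - H(Y|Feature)

Before split:
P(positive) = 7/14 = 0.5000
H(Y) = 1.0000 bits

After split:
Feature=0: H = 0.7219 bits (weight = 5/14)
Feature=1: H = 0.9183 bits (weight = 9/14)
H(Y|Feature) = (5/14)×0.7219 + (9/14)×0.9183 = 0.8482 bits

Information Gain = 1.0000 - 0.8482 = 0.1518 bits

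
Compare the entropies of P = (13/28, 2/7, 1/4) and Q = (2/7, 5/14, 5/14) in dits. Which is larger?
Q

Computing entropies in dits:
H(P) = 0.4607
H(Q) = 0.4748

Distribution Q has higher entropy.

Intuition: The distribution closer to uniform (more spread out) has higher entropy.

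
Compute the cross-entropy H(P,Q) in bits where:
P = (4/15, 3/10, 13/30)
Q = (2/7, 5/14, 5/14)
1.5713 bits

Cross-entropy: H(P,Q) = -Σ p(x) log q(x)

Alternatively: H(P,Q) = H(P) + D_KL(P||Q)
H(P) = 1.5524 bits
D_KL(P||Q) = 0.0189 bits

H(P,Q) = 1.5524 + 0.0189 = 1.5713 bits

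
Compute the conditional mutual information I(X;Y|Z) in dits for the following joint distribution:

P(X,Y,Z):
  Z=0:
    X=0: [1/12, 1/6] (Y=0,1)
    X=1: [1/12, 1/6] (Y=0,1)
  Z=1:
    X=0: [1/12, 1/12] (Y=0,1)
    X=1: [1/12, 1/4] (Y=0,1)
0.0066 dits

Conditional mutual information: I(X;Y|Z) = H(X|Z) + H(Y|Z) - H(X,Y|Z)

H(Z) = 0.3010
H(X,Z) = 0.5898 → H(X|Z) = 0.2887
H(Y,Z) = 0.5775 → H(Y|Z) = 0.2764
H(X,Y,Z) = 0.8596 → H(X,Y|Z) = 0.5585

I(X;Y|Z) = 0.2887 + 0.2764 - 0.5585 = 0.0066 dits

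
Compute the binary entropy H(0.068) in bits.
0.3584 bits

The binary entropy function is:
H(p) = -p log(p) - (1-p) log(1-p)

H(0.068) = -0.068 × log_2(0.068) - 0.932 × log_2(0.932)
H(0.068) = 0.3584 bits

Note: Binary entropy is maximized at p=0.5 (H=1 bit) and minimized at p=0 or p=1 (H=0).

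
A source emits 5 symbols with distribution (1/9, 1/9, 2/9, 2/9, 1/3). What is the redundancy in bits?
0.1248 bits

Redundancy measures how far a source is from maximum entropy:
R = H_max - H(X)

Maximum entropy for 5 symbols: H_max = log_2(5) = 2.3219 bits
Actual entropy: H(X) = 2.1972 bits
Redundancy: R = 2.3219 - 2.1972 = 0.1248 bits

This redundancy represents potential for compression: the source could be compressed by 0.1248 bits per symbol.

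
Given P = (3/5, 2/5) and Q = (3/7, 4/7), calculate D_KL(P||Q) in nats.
0.0592 nats

KL divergence: D_KL(P||Q) = Σ p(x) log(p(x)/q(x))

Computing term by term:
  x=0: 3/5 × log_e[(3/5)/(3/7)] = 3/5 × 0.3365 = 0.2019
  x=1: 2/5 × log_e[(2/5)/(4/7)] = 2/5 × -0.3567 = -0.1427

D_KL(P||Q) = 0.0592 nats

Note: KL divergence is always non-negative and equals 0 iff P = Q.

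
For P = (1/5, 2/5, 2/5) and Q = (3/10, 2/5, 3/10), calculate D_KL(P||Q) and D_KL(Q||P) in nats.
D_KL(P||Q) = 0.0340, D_KL(Q||P) = 0.0353

KL divergence is not symmetric: D_KL(P||Q) ≠ D_KL(Q||P) in general.

D_KL(P||Q) = 0.0340 nats
D_KL(Q||P) = 0.0353 nats

No, they are not equal!

This asymmetry is why KL divergence is not a true distance metric.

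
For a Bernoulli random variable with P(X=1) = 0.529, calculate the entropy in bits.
0.9976 bits

The binary entropy function is:
H(p) = -p log(p) - (1-p) log(1-p)

H(0.529) = -0.529 × log_2(0.529) - 0.471 × log_2(0.471)
H(0.529) = 0.9976 bits

Note: Binary entropy is maximized at p=0.5 (H=1 bit) and minimized at p=0 or p=1 (H=0).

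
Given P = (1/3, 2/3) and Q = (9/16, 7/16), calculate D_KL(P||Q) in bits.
0.1535 bits

KL divergence: D_KL(P||Q) = Σ p(x) log(p(x)/q(x))

Computing term by term:
  x=0: 1/3 × log_2[(1/3)/(9/16)] = 1/3 × -0.7549 = -0.2516
  x=1: 2/3 × log_2[(2/3)/(7/16)] = 2/3 × 0.6077 = 0.4051

D_KL(P||Q) = 0.1535 bits

Note: KL divergence is always non-negative and equals 0 iff P = Q.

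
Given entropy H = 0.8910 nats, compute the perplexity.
2.4376

Perplexity is e^H (or exp(H) for natural log).

H = 0.8910 nats
Perplexity = e^0.8910 = 2.4376

Interpretation: The model's uncertainty is equivalent to choosing uniformly among 2.4 options.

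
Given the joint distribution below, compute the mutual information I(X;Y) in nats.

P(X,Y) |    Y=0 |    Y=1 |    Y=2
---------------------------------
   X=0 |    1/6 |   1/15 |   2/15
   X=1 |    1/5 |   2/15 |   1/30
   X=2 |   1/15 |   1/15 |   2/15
0.0828 nats

Mutual information: I(X;Y) = H(X) + H(Y) - H(X,Y)

Marginals:
P(X) = (11/30, 11/30, 4/15), H(X) = 1.0882 nats
P(Y) = (13/30, 4/15, 3/10), H(Y) = 1.0760 nats

Joint entropy: H(X,Y) = 2.0815 nats

I(X;Y) = 1.0882 + 1.0760 - 2.0815 = 0.0828 nats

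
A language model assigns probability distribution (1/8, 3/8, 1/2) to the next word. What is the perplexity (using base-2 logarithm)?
2.6494

Perplexity is 2^H (or exp(H) for natural log).

First, H = -Σ p log p = 1.4056 bits
Perplexity = 2^1.4056 = 2.6494

Interpretation: The model's uncertainty is equivalent to choosing uniformly among 2.6 options.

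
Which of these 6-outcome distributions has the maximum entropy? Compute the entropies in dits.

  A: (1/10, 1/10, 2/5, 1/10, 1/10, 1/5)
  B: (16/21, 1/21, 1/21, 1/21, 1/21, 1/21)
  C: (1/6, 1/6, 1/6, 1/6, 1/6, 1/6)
C

For a discrete distribution over n outcomes, entropy is maximized by the uniform distribution.

Computing entropies:
H(A) = 0.6990 dits
H(B) = 0.4048 dits
H(C) = 0.7782 dits

The uniform distribution (where all probabilities equal 1/6) achieves the maximum entropy of log_10(6) = 0.7782 dits.

Distribution C has the highest entropy.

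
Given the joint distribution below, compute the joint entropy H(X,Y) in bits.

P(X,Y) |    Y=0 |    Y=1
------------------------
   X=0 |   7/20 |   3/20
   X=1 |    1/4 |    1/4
1.9406 bits

Joint entropy is H(X,Y) = -Σ_{x,y} p(x,y) log p(x,y).

Summing over all non-zero entries:
H(X,Y) = -[7/20·log_2(7/20) + 3/20·log_2(3/20) + 1/4·log_2(1/4) + 1/4·log_2(1/4)]
H(X,Y) = 1.9406 bits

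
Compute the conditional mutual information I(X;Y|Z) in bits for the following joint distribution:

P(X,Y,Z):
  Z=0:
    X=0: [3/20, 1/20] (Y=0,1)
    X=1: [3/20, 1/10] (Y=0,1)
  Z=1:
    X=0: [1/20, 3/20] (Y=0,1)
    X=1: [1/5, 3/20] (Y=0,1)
0.0479 bits

Conditional mutual information: I(X;Y|Z) = H(X|Z) + H(Y|Z) - H(X,Y|Z)

H(Z) = 0.9928
H(X,Z) = 1.9589 → H(X|Z) = 0.9661
H(Y,Z) = 1.9527 → H(Y|Z) = 0.9599
H(X,Y,Z) = 2.8710 → H(X,Y|Z) = 1.8782

I(X;Y|Z) = 0.9661 + 0.9599 - 1.8782 = 0.0479 bits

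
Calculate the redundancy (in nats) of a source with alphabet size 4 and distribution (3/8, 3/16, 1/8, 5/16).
0.0812 nats

Redundancy measures how far a source is from maximum entropy:
R = H_max - H(X)

Maximum entropy for 4 symbols: H_max = log_e(4) = 1.3863 nats
Actual entropy: H(X) = 1.3051 nats
Redundancy: R = 1.3863 - 1.3051 = 0.0812 nats

This redundancy represents potential for compression: the source could be compressed by 0.0812 nats per symbol.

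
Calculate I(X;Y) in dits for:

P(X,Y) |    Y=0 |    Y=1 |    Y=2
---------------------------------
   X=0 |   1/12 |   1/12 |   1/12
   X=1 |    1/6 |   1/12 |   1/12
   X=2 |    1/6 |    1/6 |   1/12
0.0073 dits

Mutual information: I(X;Y) = H(X) + H(Y) - H(X,Y)

Marginals:
P(X) = (1/4, 1/3, 5/12), H(X) = 0.4680 dits
P(Y) = (5/12, 1/3, 1/4), H(Y) = 0.4680 dits

Joint entropy: H(X,Y) = 0.9287 dits

I(X;Y) = 0.4680 + 0.4680 - 0.9287 = 0.0073 dits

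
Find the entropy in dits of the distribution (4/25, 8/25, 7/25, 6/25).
0.5892 dits

Shannon entropy is H(X) = -Σ p(x) log p(x).

For P = (4/25, 8/25, 7/25, 6/25):
H = -4/25 × log_10(4/25) -8/25 × log_10(8/25) -7/25 × log_10(7/25) -6/25 × log_10(6/25)
H = 0.5892 dits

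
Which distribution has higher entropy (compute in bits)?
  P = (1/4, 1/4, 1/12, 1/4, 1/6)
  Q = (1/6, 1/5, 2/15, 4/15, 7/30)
Q

Computing entropies in bits:
H(P) = 2.2296
H(Q) = 2.2812

Distribution Q has higher entropy.

Intuition: The distribution closer to uniform (more spread out) has higher entropy.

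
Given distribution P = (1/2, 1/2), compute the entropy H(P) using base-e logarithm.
0.6931 nats

Shannon entropy is H(X) = -Σ p(x) log p(x).

For P = (1/2, 1/2):
H = -1/2 × log_e(1/2) -1/2 × log_e(1/2)
H = 0.6931 nats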